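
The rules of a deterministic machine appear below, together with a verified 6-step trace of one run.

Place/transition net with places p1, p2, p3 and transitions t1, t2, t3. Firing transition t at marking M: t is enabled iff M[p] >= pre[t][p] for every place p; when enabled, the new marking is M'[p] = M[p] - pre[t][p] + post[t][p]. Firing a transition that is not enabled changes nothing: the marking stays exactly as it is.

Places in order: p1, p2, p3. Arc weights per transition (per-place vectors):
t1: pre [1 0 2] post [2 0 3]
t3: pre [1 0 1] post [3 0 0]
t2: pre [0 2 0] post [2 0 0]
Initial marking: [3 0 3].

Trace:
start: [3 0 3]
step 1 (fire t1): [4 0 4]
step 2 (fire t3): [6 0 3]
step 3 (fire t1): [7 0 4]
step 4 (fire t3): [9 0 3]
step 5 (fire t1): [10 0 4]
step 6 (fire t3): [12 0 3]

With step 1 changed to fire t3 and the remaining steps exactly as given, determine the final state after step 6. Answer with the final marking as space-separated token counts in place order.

9 0 0

(re-executing from step 1 with the substitution; state before step 1: [3 0 3])
step 1 (fire t3): [5 0 2]
step 2 (fire t3): [7 0 1]
step 3 (fire t1): [7 0 1]
step 4 (fire t3): [9 0 0]
step 5 (fire t1): [9 0 0]
step 6 (fire t3): [9 0 0]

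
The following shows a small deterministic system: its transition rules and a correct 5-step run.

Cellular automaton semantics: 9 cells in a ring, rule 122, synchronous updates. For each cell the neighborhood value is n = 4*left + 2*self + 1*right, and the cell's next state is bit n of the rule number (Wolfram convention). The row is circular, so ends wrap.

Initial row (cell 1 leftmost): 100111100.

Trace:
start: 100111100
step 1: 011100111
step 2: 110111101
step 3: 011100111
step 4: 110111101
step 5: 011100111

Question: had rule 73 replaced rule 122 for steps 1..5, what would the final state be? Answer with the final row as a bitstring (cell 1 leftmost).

(re-executing steps 1..5 under rule 73; state before step 1: 100111100)
step 1: 000100100
step 2: 110000001
step 3: 010111101
step 4: 000100100
step 5: 110000001

110000001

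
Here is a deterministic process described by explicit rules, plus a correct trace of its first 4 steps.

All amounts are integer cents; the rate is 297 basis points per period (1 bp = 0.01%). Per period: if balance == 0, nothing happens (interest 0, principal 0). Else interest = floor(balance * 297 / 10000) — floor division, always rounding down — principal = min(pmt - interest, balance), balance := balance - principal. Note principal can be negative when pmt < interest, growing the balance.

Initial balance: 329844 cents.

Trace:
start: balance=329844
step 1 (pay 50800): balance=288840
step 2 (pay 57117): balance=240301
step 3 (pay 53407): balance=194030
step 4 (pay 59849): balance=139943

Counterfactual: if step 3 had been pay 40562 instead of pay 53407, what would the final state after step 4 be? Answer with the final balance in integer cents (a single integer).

153170

(re-executing from step 3 with the substitution; state before step 3: balance=240301)
step 3 (pay 40562): balance=206875
step 4 (pay 59849): balance=153170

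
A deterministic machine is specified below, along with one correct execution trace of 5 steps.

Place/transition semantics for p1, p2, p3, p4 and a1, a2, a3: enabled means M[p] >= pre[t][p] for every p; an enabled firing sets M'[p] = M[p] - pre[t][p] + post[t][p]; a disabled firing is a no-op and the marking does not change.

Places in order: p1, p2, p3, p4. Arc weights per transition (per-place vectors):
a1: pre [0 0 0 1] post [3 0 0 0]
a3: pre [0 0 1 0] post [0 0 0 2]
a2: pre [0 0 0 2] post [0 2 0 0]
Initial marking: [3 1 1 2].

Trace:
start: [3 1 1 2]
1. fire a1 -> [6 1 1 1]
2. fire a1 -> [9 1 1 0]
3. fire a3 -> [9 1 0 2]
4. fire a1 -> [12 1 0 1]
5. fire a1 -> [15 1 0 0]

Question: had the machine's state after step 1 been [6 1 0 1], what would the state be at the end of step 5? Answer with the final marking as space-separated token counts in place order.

9 1 0 0

state after step 1 := [6 1 0 1]
2. fire a1 -> [9 1 0 0]
3. fire a3 -> [9 1 0 0]
4. fire a1 -> [9 1 0 0]
5. fire a1 -> [9 1 0 0]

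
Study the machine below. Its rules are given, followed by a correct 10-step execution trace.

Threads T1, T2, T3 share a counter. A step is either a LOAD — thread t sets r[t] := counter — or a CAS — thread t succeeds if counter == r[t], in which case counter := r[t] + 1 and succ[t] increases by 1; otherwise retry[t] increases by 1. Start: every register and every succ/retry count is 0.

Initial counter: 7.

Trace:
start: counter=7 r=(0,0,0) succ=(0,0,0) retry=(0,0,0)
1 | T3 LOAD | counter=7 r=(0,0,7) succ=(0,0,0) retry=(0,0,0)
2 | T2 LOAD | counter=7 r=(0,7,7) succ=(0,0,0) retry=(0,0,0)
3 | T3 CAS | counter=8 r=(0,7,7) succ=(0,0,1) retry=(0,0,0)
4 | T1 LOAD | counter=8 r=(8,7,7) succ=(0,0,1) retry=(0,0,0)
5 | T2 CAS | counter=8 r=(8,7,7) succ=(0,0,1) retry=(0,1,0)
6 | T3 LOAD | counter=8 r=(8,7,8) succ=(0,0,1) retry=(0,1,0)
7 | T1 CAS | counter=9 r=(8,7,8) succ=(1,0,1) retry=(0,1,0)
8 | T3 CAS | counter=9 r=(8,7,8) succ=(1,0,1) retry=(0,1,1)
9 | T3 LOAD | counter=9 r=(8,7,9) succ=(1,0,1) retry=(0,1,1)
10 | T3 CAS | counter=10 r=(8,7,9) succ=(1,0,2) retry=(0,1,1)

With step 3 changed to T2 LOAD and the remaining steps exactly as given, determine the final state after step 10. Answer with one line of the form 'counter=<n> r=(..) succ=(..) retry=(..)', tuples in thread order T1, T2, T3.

counter=10 r=(7,7,9) succ=(0,1,2) retry=(1,0,0)

(re-executing from step 3 with the substitution; state before step 3: counter=7 r=(0,7,7) succ=(0,0,0) retry=(0,0,0))
3 | T2 LOAD | counter=7 r=(0,7,7) succ=(0,0,0) retry=(0,0,0)
4 | T1 LOAD | counter=7 r=(7,7,7) succ=(0,0,0) retry=(0,0,0)
5 | T2 CAS | counter=8 r=(7,7,7) succ=(0,1,0) retry=(0,0,0)
6 | T3 LOAD | counter=8 r=(7,7,8) succ=(0,1,0) retry=(0,0,0)
7 | T1 CAS | counter=8 r=(7,7,8) succ=(0,1,0) retry=(1,0,0)
8 | T3 CAS | counter=9 r=(7,7,8) succ=(0,1,1) retry=(1,0,0)
9 | T3 LOAD | counter=9 r=(7,7,9) succ=(0,1,1) retry=(1,0,0)
10 | T3 CAS | counter=10 r=(7,7,9) succ=(0,1,2) retry=(1,0,0)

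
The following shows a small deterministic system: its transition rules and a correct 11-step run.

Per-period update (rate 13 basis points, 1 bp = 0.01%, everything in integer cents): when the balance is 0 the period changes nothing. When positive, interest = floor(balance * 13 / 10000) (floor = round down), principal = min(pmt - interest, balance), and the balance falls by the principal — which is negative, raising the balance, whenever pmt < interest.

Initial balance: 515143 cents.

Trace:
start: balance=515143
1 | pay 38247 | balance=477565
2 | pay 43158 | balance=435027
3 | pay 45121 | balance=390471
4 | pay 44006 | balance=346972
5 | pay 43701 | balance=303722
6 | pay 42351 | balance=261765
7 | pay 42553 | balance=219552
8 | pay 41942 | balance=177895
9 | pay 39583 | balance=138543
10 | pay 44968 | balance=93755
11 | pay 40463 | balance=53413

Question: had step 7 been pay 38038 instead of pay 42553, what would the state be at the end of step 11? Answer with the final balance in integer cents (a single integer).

57951

(re-executing from step 7 with the substitution; state before step 7: balance=261765)
7 | pay 38038 | balance=224067
8 | pay 41942 | balance=182416
9 | pay 39583 | balance=143070
10 | pay 44968 | balance=98287
11 | pay 40463 | balance=57951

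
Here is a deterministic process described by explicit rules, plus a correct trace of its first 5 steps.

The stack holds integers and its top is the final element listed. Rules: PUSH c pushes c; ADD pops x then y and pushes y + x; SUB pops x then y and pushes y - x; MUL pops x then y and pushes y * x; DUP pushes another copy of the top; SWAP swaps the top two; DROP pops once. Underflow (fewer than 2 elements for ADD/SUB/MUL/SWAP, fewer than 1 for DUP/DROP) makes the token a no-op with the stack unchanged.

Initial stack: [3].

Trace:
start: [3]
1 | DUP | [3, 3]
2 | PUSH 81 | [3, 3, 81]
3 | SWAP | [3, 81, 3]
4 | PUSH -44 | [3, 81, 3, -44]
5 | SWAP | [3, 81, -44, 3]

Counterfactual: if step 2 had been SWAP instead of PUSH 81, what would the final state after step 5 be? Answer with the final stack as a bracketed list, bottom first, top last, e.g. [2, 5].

(re-executing from step 2 with the substitution; state before step 2: [3, 3])
2 | SWAP | [3, 3]
3 | SWAP | [3, 3]
4 | PUSH -44 | [3, 3, -44]
5 | SWAP | [3, -44, 3]

[3, -44, 3]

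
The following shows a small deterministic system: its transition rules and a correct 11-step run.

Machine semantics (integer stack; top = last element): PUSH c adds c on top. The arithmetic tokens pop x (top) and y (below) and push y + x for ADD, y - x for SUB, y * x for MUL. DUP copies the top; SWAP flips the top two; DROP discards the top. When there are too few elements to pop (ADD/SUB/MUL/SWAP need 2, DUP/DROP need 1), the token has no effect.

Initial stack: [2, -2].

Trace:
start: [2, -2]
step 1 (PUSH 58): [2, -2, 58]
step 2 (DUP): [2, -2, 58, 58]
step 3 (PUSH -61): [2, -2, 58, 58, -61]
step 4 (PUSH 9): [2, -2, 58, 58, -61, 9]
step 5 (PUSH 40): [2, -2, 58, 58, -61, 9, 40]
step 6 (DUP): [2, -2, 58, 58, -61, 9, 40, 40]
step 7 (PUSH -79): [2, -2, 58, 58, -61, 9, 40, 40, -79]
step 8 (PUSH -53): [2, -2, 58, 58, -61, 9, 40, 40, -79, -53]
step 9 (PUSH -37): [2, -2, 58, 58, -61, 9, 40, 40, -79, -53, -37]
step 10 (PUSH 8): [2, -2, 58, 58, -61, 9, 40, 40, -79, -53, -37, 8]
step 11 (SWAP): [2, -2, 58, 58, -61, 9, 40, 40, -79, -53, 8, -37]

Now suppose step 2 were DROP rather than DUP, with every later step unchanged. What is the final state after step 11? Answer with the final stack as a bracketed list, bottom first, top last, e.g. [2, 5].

[2, -2, -61, 9, 40, 40, -79, -53, 8, -37]

(re-executing from step 2 with the substitution; state before step 2: [2, -2, 58])
step 2 (DROP): [2, -2]
step 3 (PUSH -61): [2, -2, -61]
step 4 (PUSH 9): [2, -2, -61, 9]
step 5 (PUSH 40): [2, -2, -61, 9, 40]
step 6 (DUP): [2, -2, -61, 9, 40, 40]
step 7 (PUSH -79): [2, -2, -61, 9, 40, 40, -79]
step 8 (PUSH -53): [2, -2, -61, 9, 40, 40, -79, -53]
step 9 (PUSH -37): [2, -2, -61, 9, 40, 40, -79, -53, -37]
step 10 (PUSH 8): [2, -2, -61, 9, 40, 40, -79, -53, -37, 8]
step 11 (SWAP): [2, -2, -61, 9, 40, 40, -79, -53, 8, -37]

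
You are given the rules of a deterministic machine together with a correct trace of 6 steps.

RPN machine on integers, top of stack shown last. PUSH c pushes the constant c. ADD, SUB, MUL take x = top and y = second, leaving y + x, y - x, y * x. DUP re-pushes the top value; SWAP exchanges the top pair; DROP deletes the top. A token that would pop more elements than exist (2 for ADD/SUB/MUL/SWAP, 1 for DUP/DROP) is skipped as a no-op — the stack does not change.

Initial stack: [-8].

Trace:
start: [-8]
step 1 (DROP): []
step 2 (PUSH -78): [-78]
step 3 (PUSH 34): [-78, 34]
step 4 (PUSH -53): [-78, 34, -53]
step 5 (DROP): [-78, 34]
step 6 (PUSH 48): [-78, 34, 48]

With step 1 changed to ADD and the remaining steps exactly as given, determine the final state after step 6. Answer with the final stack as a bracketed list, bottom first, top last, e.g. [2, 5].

[-8, -78, 34, 48]

(re-executing from step 1 with the substitution; state before step 1: [-8])
step 1 (ADD): [-8]
step 2 (PUSH -78): [-8, -78]
step 3 (PUSH 34): [-8, -78, 34]
step 4 (PUSH -53): [-8, -78, 34, -53]
step 5 (DROP): [-8, -78, 34]
step 6 (PUSH 48): [-8, -78, 34, 48]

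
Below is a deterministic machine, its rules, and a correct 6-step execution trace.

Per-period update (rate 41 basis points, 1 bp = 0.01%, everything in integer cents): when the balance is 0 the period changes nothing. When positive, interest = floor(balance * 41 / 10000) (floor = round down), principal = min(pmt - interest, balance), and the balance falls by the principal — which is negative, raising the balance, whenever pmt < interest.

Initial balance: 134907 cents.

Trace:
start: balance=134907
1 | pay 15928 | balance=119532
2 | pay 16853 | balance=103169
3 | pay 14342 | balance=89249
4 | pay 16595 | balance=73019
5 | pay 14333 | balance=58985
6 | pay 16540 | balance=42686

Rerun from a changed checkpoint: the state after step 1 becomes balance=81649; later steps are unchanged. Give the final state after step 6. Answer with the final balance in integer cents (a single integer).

4021

state after step 1 := balance=81649
2 | pay 16853 | balance=65130
3 | pay 14342 | balance=51055
4 | pay 16595 | balance=34669
5 | pay 14333 | balance=20478
6 | pay 16540 | balance=4021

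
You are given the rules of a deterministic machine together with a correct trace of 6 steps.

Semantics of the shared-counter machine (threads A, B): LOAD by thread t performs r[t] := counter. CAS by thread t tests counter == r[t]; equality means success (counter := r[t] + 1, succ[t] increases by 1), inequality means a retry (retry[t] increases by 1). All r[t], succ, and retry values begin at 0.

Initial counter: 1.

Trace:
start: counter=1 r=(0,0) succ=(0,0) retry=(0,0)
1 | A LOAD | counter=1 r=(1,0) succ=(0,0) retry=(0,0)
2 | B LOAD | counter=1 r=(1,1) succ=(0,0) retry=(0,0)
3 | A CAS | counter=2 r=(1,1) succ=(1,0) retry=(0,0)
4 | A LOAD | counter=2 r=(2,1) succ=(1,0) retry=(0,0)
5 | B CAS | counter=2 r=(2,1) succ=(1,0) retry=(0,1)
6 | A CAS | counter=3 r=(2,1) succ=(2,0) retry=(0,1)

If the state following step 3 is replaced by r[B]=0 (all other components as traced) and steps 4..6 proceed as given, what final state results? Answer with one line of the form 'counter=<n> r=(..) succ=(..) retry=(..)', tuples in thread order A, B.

state after step 3 := counter=2 r=(1,0) succ=(1,0) retry=(0,0)
4 | A LOAD | counter=2 r=(2,0) succ=(1,0) retry=(0,0)
5 | B CAS | counter=2 r=(2,0) succ=(1,0) retry=(0,1)
6 | A CAS | counter=3 r=(2,0) succ=(2,0) retry=(0,1)

counter=3 r=(2,0) succ=(2,0) retry=(0,1)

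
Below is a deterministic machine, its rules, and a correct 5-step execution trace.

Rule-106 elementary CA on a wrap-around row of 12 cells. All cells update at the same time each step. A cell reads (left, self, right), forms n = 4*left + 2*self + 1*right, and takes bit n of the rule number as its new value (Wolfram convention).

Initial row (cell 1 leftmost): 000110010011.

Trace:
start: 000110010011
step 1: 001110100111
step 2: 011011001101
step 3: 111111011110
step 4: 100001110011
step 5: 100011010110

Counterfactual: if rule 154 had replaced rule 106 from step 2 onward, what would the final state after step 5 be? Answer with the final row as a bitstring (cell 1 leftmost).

(re-executing steps 2..5 under rule 154; state before step 2: 001110100111)
step 2: 111100011110
step 3: 111010111100
step 4: 110000111011
step 5: 101001110011

101001110011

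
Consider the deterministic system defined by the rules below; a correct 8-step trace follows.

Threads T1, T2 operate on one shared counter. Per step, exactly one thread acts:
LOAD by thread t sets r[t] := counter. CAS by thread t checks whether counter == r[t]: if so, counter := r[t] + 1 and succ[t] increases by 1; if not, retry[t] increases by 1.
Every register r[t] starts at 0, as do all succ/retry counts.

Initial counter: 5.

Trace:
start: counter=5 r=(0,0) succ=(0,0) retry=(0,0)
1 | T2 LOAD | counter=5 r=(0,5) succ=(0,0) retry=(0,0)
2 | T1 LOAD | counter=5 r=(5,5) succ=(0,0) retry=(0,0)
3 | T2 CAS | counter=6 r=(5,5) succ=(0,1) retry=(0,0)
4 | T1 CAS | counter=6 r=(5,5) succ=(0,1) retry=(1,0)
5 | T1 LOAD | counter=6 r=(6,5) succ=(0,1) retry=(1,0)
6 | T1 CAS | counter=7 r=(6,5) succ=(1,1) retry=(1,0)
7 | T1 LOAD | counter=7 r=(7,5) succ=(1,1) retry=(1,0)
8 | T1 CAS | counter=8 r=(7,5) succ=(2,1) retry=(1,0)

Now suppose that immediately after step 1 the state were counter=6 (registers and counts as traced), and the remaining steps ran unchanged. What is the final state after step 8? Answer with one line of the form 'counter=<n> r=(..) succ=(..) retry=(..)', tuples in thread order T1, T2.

state after step 1 := counter=6 r=(0,5) succ=(0,0) retry=(0,0)
2 | T1 LOAD | counter=6 r=(6,5) succ=(0,0) retry=(0,0)
3 | T2 CAS | counter=6 r=(6,5) succ=(0,0) retry=(0,1)
4 | T1 CAS | counter=7 r=(6,5) succ=(1,0) retry=(0,1)
5 | T1 LOAD | counter=7 r=(7,5) succ=(1,0) retry=(0,1)
6 | T1 CAS | counter=8 r=(7,5) succ=(2,0) retry=(0,1)
7 | T1 LOAD | counter=8 r=(8,5) succ=(2,0) retry=(0,1)
8 | T1 CAS | counter=9 r=(8,5) succ=(3,0) retry=(0,1)

counter=9 r=(8,5) succ=(3,0) retry=(0,1)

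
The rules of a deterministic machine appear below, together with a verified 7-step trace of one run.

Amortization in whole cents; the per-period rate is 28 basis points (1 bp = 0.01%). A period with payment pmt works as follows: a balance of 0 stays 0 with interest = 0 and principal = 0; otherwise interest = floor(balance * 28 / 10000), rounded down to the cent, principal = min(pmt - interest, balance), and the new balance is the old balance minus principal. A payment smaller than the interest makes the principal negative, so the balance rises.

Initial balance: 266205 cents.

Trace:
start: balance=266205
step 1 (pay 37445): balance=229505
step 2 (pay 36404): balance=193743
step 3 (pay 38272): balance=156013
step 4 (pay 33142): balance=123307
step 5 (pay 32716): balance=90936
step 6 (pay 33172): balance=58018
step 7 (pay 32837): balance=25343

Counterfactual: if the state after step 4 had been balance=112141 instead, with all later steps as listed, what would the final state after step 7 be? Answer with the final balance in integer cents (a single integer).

14083

state after step 4 := balance=112141
step 5 (pay 32716): balance=79738
step 6 (pay 33172): balance=46789
step 7 (pay 32837): balance=14083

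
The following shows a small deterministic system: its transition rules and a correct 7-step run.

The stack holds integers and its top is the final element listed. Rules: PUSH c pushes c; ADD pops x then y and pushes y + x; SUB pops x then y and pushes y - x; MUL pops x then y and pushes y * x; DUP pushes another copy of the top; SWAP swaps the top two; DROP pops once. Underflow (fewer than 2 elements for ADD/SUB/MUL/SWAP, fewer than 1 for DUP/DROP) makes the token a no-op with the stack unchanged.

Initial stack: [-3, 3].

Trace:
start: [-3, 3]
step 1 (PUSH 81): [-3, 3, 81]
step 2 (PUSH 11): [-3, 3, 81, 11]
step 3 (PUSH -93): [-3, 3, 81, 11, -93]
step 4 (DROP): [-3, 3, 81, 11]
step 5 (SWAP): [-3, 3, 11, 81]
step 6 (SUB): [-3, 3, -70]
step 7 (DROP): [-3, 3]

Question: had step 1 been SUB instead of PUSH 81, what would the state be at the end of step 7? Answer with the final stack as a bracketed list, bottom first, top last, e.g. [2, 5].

[]

(re-executing from step 1 with the substitution; state before step 1: [-3, 3])
step 1 (SUB): [-6]
step 2 (PUSH 11): [-6, 11]
step 3 (PUSH -93): [-6, 11, -93]
step 4 (DROP): [-6, 11]
step 5 (SWAP): [11, -6]
step 6 (SUB): [17]
step 7 (DROP): []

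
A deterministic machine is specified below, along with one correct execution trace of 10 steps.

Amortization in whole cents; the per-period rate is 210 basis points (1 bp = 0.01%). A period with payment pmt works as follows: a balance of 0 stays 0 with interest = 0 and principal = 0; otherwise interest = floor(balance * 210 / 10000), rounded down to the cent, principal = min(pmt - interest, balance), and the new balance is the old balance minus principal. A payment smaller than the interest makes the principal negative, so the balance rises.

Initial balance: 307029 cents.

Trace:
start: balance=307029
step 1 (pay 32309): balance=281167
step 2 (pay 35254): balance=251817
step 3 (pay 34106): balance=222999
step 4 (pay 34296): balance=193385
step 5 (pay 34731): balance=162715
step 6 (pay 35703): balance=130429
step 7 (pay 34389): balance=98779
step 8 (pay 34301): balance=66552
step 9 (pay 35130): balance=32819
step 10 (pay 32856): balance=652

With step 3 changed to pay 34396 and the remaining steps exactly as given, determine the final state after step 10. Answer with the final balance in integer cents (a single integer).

314

(re-executing from step 3 with the substitution; state before step 3: balance=251817)
step 3 (pay 34396): balance=222709
step 4 (pay 34296): balance=193089
step 5 (pay 34731): balance=162412
step 6 (pay 35703): balance=130119
step 7 (pay 34389): balance=98462
step 8 (pay 34301): balance=66228
step 9 (pay 35130): balance=32488
step 10 (pay 32856): balance=314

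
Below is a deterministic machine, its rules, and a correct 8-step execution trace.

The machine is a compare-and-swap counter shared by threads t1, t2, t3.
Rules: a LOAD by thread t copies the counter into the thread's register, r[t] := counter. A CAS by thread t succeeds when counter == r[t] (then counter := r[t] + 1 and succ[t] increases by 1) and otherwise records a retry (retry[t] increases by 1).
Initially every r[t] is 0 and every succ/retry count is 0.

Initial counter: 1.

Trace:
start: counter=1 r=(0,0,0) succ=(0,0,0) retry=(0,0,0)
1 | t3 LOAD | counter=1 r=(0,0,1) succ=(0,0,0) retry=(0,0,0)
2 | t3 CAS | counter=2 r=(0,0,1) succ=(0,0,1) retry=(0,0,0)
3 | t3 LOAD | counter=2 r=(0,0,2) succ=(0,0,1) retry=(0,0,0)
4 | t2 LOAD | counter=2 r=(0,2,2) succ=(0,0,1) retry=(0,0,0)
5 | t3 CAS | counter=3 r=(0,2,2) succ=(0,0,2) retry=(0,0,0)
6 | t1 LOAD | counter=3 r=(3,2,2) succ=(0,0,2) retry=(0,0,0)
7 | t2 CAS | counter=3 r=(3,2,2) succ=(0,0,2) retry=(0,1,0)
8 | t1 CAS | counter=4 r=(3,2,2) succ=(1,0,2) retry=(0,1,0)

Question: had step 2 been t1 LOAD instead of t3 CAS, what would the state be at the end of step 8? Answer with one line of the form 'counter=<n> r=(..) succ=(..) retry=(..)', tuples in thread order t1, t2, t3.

(re-executing from step 2 with the substitution; state before step 2: counter=1 r=(0,0,1) succ=(0,0,0) retry=(0,0,0))
2 | t1 LOAD | counter=1 r=(1,0,1) succ=(0,0,0) retry=(0,0,0)
3 | t3 LOAD | counter=1 r=(1,0,1) succ=(0,0,0) retry=(0,0,0)
4 | t2 LOAD | counter=1 r=(1,1,1) succ=(0,0,0) retry=(0,0,0)
5 | t3 CAS | counter=2 r=(1,1,1) succ=(0,0,1) retry=(0,0,0)
6 | t1 LOAD | counter=2 r=(2,1,1) succ=(0,0,1) retry=(0,0,0)
7 | t2 CAS | counter=2 r=(2,1,1) succ=(0,0,1) retry=(0,1,0)
8 | t1 CAS | counter=3 r=(2,1,1) succ=(1,0,1) retry=(0,1,0)

counter=3 r=(2,1,1) succ=(1,0,1) retry=(0,1,0)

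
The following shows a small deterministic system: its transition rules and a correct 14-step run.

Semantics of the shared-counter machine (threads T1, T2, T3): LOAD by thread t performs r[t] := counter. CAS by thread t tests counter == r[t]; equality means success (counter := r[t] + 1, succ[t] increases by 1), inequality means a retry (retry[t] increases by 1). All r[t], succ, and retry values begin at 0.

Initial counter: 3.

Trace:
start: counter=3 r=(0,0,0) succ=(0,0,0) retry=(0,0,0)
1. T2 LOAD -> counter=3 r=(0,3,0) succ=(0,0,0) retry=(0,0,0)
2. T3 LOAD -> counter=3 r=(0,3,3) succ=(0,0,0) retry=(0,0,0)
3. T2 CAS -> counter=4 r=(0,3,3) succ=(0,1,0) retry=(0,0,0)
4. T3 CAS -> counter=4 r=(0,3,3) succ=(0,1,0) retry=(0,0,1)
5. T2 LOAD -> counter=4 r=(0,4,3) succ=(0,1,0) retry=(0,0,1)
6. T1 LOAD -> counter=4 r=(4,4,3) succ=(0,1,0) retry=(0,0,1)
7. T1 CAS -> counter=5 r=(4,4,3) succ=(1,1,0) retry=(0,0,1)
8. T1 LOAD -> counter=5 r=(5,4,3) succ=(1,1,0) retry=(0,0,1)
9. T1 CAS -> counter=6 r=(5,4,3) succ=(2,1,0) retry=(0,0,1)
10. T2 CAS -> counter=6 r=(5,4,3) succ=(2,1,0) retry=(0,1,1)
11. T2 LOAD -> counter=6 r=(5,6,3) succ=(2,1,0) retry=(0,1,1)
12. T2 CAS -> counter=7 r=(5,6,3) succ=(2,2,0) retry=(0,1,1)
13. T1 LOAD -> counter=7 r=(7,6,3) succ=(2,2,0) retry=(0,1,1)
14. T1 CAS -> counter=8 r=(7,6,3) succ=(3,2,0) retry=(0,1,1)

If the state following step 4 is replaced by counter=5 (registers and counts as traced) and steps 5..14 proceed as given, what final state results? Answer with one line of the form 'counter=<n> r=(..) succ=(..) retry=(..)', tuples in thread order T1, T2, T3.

counter=9 r=(8,7,3) succ=(3,2,0) retry=(0,1,1)

state after step 4 := counter=5 r=(0,3,3) succ=(0,1,0) retry=(0,0,1)
5. T2 LOAD -> counter=5 r=(0,5,3) succ=(0,1,0) retry=(0,0,1)
6. T1 LOAD -> counter=5 r=(5,5,3) succ=(0,1,0) retry=(0,0,1)
7. T1 CAS -> counter=6 r=(5,5,3) succ=(1,1,0) retry=(0,0,1)
8. T1 LOAD -> counter=6 r=(6,5,3) succ=(1,1,0) retry=(0,0,1)
9. T1 CAS -> counter=7 r=(6,5,3) succ=(2,1,0) retry=(0,0,1)
10. T2 CAS -> counter=7 r=(6,5,3) succ=(2,1,0) retry=(0,1,1)
11. T2 LOAD -> counter=7 r=(6,7,3) succ=(2,1,0) retry=(0,1,1)
12. T2 CAS -> counter=8 r=(6,7,3) succ=(2,2,0) retry=(0,1,1)
13. T1 LOAD -> counter=8 r=(8,7,3) succ=(2,2,0) retry=(0,1,1)
14. T1 CAS -> counter=9 r=(8,7,3) succ=(3,2,0) retry=(0,1,1)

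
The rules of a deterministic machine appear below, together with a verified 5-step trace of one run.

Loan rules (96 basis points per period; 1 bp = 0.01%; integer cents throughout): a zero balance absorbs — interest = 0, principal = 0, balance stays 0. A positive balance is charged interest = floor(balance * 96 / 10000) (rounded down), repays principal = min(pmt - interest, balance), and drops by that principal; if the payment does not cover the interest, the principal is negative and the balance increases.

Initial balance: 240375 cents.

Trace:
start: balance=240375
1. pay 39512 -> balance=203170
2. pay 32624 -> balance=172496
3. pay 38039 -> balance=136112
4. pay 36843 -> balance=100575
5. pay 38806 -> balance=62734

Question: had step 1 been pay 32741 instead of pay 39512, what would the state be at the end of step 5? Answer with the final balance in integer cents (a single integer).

69769

(re-executing from step 1 with the substitution; state before step 1: balance=240375)
1. pay 32741 -> balance=209941
2. pay 32624 -> balance=179332
3. pay 38039 -> balance=143014
4. pay 36843 -> balance=107543
5. pay 38806 -> balance=69769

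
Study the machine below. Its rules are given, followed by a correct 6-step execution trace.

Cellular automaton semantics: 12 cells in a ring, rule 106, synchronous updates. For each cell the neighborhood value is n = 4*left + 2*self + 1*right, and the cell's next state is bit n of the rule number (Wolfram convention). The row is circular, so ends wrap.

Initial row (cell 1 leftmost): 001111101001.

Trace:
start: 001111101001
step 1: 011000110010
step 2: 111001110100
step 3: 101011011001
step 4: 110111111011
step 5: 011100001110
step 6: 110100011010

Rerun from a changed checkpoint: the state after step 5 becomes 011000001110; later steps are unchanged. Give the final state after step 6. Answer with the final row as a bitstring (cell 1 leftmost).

111000011010

state after step 5 := 011000001110
step 6: 111000011010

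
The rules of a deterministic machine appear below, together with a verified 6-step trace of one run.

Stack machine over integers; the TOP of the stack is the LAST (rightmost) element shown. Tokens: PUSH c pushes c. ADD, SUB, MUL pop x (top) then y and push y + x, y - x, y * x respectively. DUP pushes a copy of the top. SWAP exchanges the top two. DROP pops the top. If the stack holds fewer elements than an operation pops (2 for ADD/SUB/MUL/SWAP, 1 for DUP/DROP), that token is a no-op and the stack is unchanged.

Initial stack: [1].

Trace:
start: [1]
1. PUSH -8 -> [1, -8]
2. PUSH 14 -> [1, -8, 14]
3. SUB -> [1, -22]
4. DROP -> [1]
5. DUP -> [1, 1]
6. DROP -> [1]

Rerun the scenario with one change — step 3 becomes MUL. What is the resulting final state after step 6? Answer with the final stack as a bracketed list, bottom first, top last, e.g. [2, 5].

[1]

(re-executing from step 3 with the substitution; state before step 3: [1, -8, 14])
3. MUL -> [1, -112]
4. DROP -> [1]
5. DUP -> [1, 1]
6. DROP -> [1]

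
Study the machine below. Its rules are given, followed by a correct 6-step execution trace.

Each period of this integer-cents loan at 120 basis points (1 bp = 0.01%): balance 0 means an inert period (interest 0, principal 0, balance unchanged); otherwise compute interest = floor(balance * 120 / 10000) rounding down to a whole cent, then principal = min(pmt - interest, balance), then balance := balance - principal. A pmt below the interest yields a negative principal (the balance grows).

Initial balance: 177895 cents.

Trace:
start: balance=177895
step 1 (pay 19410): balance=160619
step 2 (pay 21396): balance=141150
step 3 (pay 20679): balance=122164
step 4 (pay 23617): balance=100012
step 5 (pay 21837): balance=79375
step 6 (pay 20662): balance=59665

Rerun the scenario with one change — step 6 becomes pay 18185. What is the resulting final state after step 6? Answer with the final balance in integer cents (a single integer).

(re-executing from step 6 with the substitution; state before step 6: balance=79375)
step 6 (pay 18185): balance=62142

62142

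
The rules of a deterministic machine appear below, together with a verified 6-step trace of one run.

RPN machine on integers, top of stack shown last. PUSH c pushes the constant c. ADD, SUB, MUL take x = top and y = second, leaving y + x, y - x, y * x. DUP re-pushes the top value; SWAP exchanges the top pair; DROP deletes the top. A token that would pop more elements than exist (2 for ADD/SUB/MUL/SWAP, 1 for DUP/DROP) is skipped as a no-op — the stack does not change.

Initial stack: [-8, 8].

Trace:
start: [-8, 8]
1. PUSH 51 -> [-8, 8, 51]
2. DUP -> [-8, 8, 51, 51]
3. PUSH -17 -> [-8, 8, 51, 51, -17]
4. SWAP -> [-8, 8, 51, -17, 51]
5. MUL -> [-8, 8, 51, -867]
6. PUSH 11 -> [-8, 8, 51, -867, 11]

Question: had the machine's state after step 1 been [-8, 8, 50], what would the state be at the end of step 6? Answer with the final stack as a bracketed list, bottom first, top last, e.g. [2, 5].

[-8, 8, 50, -850, 11]

state after step 1 := [-8, 8, 50]
2. DUP -> [-8, 8, 50, 50]
3. PUSH -17 -> [-8, 8, 50, 50, -17]
4. SWAP -> [-8, 8, 50, -17, 50]
5. MUL -> [-8, 8, 50, -850]
6. PUSH 11 -> [-8, 8, 50, -850, 11]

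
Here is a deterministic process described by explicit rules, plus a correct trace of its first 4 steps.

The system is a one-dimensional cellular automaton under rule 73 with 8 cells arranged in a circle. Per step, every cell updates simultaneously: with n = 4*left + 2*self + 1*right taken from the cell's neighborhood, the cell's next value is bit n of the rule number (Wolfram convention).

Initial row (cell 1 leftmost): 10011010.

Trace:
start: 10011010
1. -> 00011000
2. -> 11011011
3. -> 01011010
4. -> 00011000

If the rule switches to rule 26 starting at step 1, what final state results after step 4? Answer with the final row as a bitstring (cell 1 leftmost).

(re-executing steps 1..4 under rule 26; state before step 1: 10011010)
1. -> 01110000
2. -> 11001000
3. -> 10110101
4. -> 00100001

00100001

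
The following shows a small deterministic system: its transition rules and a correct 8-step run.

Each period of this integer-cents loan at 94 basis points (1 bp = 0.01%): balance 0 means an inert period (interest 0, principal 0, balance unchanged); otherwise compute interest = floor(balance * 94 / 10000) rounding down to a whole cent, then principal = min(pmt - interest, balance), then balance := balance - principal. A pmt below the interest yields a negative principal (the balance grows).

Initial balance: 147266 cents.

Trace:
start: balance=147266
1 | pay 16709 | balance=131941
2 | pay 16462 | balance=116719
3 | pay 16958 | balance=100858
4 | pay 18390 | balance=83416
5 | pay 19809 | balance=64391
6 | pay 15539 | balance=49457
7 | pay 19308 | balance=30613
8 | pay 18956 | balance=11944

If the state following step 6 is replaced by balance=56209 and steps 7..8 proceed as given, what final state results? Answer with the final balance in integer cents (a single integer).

state after step 6 := balance=56209
7 | pay 19308 | balance=37429
8 | pay 18956 | balance=18824

18824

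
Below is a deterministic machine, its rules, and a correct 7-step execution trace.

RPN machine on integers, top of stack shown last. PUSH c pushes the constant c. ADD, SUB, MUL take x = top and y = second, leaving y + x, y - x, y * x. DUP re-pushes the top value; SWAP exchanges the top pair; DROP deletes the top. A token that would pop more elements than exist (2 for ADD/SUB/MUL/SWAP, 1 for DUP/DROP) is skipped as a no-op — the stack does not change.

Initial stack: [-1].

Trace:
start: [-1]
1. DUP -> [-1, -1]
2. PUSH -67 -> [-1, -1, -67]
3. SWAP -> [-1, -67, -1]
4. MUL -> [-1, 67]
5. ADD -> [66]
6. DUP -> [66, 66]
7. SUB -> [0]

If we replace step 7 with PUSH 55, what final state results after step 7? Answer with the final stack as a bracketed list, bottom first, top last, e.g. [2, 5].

[66, 66, 55]

(re-executing from step 7 with the substitution; state before step 7: [66, 66])
7. PUSH 55 -> [66, 66, 55]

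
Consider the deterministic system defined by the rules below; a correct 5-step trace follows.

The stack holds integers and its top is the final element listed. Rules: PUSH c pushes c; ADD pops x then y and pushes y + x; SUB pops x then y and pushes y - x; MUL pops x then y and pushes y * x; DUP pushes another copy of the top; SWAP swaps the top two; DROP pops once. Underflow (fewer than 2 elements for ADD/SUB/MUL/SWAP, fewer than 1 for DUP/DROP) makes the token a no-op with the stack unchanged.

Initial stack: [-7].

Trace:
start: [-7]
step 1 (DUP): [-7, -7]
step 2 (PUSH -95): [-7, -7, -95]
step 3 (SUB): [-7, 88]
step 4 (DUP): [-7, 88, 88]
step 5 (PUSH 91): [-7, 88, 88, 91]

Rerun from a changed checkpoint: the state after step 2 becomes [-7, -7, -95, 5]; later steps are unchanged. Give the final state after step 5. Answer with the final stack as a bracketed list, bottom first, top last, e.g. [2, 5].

state after step 2 := [-7, -7, -95, 5]
step 3 (SUB): [-7, -7, -100]
step 4 (DUP): [-7, -7, -100, -100]
step 5 (PUSH 91): [-7, -7, -100, -100, 91]

[-7, -7, -100, -100, 91]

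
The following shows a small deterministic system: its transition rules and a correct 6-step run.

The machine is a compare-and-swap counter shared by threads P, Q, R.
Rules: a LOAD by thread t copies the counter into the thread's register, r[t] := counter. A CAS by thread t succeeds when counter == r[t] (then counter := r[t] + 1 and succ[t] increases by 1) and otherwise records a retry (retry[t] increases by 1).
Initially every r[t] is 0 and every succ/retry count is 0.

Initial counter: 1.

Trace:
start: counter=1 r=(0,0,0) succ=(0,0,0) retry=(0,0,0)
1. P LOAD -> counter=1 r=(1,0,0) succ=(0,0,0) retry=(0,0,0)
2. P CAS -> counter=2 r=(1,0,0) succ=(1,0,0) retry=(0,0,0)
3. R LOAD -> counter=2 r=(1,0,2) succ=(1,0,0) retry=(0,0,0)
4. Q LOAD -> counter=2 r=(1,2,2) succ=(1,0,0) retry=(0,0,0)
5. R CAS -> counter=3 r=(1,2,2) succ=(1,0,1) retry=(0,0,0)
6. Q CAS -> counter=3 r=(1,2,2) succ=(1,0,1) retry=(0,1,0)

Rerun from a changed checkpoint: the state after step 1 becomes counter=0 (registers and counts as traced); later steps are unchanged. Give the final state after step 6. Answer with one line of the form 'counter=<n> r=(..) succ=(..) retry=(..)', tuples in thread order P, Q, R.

counter=1 r=(1,0,0) succ=(0,0,1) retry=(1,1,0)

state after step 1 := counter=0 r=(1,0,0) succ=(0,0,0) retry=(0,0,0)
2. P CAS -> counter=0 r=(1,0,0) succ=(0,0,0) retry=(1,0,0)
3. R LOAD -> counter=0 r=(1,0,0) succ=(0,0,0) retry=(1,0,0)
4. Q LOAD -> counter=0 r=(1,0,0) succ=(0,0,0) retry=(1,0,0)
5. R CAS -> counter=1 r=(1,0,0) succ=(0,0,1) retry=(1,0,0)
6. Q CAS -> counter=1 r=(1,0,0) succ=(0,0,1) retry=(1,1,0)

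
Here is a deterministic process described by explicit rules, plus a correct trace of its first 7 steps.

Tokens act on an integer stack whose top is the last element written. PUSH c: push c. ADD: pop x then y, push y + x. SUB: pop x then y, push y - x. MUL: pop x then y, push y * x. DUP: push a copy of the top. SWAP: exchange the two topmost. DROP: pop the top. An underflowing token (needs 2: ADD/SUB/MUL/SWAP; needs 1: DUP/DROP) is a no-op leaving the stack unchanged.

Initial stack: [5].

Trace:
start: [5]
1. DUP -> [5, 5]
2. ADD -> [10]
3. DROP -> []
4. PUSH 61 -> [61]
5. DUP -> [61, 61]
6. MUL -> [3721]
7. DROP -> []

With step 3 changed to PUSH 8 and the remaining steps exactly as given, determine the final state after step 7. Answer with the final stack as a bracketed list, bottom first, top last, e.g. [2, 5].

[10, 8]

(re-executing from step 3 with the substitution; state before step 3: [10])
3. PUSH 8 -> [10, 8]
4. PUSH 61 -> [10, 8, 61]
5. DUP -> [10, 8, 61, 61]
6. MUL -> [10, 8, 3721]
7. DROP -> [10, 8]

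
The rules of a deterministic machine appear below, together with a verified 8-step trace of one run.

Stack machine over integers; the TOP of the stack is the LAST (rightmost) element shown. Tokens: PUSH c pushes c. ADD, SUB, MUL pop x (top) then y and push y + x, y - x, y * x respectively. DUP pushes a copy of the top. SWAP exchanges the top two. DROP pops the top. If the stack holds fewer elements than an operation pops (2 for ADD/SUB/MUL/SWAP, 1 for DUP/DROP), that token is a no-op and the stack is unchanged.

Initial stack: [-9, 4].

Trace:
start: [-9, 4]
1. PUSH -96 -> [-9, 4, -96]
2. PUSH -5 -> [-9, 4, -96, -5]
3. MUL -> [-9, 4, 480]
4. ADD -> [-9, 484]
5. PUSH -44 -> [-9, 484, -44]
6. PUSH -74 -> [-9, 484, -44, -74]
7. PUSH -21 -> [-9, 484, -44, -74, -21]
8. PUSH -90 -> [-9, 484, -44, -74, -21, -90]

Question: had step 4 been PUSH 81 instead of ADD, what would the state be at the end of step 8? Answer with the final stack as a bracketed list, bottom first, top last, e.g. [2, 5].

(re-executing from step 4 with the substitution; state before step 4: [-9, 4, 480])
4. PUSH 81 -> [-9, 4, 480, 81]
5. PUSH -44 -> [-9, 4, 480, 81, -44]
6. PUSH -74 -> [-9, 4, 480, 81, -44, -74]
7. PUSH -21 -> [-9, 4, 480, 81, -44, -74, -21]
8. PUSH -90 -> [-9, 4, 480, 81, -44, -74, -21, -90]

[-9, 4, 480, 81, -44, -74, -21, -90]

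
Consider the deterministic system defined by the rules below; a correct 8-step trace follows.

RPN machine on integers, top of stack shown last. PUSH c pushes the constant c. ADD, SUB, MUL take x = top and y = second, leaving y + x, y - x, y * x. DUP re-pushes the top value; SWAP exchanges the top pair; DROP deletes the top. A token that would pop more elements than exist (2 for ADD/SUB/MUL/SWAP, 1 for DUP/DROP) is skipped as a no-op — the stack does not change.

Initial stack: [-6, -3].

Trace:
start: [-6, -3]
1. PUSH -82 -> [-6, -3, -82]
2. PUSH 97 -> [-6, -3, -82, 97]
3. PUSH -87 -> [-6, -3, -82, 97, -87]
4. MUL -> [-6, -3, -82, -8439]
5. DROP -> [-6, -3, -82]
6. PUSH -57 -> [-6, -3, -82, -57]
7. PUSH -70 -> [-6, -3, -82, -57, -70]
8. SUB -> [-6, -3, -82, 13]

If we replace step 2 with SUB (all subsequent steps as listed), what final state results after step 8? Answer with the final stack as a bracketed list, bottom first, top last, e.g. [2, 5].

(re-executing from step 2 with the substitution; state before step 2: [-6, -3, -82])
2. SUB -> [-6, 79]
3. PUSH -87 -> [-6, 79, -87]
4. MUL -> [-6, -6873]
5. DROP -> [-6]
6. PUSH -57 -> [-6, -57]
7. PUSH -70 -> [-6, -57, -70]
8. SUB -> [-6, 13]

[-6, 13]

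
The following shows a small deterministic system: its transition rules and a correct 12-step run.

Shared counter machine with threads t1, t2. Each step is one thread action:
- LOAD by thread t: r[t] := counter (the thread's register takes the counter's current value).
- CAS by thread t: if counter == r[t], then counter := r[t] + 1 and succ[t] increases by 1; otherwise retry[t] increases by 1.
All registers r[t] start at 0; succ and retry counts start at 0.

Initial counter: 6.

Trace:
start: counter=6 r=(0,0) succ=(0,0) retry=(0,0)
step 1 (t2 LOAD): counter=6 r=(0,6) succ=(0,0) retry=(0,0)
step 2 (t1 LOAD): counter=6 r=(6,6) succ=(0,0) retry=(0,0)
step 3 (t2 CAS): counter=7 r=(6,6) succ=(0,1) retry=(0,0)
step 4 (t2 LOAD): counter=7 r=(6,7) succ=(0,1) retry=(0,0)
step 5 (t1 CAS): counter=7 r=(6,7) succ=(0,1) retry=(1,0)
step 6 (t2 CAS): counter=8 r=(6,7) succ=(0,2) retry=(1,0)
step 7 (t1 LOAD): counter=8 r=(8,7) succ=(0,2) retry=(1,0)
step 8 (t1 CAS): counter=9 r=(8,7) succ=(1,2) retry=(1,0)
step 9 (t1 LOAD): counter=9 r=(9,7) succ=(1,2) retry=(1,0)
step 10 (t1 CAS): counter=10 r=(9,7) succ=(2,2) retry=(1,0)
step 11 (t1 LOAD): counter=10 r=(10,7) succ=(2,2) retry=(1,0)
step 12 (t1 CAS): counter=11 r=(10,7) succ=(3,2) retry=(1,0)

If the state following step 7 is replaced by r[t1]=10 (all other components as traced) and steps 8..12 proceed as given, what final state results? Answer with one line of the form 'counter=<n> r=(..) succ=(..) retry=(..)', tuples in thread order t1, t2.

state after step 7 := counter=8 r=(10,7) succ=(0,2) retry=(1,0)
step 8 (t1 CAS): counter=8 r=(10,7) succ=(0,2) retry=(2,0)
step 9 (t1 LOAD): counter=8 r=(8,7) succ=(0,2) retry=(2,0)
step 10 (t1 CAS): counter=9 r=(8,7) succ=(1,2) retry=(2,0)
step 11 (t1 LOAD): counter=9 r=(9,7) succ=(1,2) retry=(2,0)
step 12 (t1 CAS): counter=10 r=(9,7) succ=(2,2) retry=(2,0)

counter=10 r=(9,7) succ=(2,2) retry=(2,0)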